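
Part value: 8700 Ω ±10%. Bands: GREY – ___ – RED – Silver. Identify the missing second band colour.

8700 Ω = 87 × 10^2.
The second band gives digit 7 of the significand, and 7 is violet.

violet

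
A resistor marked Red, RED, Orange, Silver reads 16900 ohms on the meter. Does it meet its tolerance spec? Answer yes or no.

no

Red → 2 (first significant figure)
Red → 2 (second significant figure)
Orange → ×10^3 multiplier
Silver → ±10% tolerance
22 × 1000 = 22000 Ω
Allowed range: 19800 Ω to 24200 Ω.
16900 ohms lies outside that range.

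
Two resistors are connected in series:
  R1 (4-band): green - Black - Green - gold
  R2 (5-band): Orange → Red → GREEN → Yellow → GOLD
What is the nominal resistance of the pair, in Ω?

8250000 Ω

R1: green, black → 50; green ×10^5 → 5000000 Ω.
R2: orange, red, green → 325; yellow ×10^4 → 3250000 Ω.
Series: 5000000 + 3250000 = 8250000 Ω.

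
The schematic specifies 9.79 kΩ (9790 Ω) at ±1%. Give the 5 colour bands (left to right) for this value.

9790 Ω = 979 × 10^1.
9 → white
7 → violet
9 → white
Multiplier 10^1 → brown.
±1% tolerance → brown.

white, violet, white, brown, brown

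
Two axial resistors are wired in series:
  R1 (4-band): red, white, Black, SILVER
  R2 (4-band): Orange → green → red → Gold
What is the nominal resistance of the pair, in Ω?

3529 Ω

R1: red, white → 29; black ×1 → 29 Ω.
R2: orange, green → 35; red ×10^2 → 3500 Ω.
Series: 29 + 3500 = 3529 Ω.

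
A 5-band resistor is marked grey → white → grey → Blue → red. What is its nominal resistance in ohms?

Grey → 8 (first significant figure)
White → 9 (second significant figure)
Grey → 8 (third significant figure)
Blue → ×10^6 multiplier
898 × 1000000 = 898000000 Ω

898000000 Ω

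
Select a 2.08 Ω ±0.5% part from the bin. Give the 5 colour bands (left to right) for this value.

red, black, grey, silver, green

2.08 Ω = 208 × 10^-2.
2 → red
0 → black
8 → grey
Multiplier 10^-2 → silver.
±0.5% tolerance → green.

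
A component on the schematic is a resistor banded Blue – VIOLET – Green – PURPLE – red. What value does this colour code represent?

6750000000 Ω

Blue → 6 (first significant figure)
Violet → 7 (second significant figure)
Green → 5 (third significant figure)
Violet → ×10^7 multiplier
675 × 10000000 = 6750000000 Ω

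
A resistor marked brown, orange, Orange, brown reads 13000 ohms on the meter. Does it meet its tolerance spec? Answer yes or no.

Brown → 1 (first significant figure)
Orange → 3 (second significant figure)
Orange → ×10^3 multiplier
Brown → ±1% tolerance
13 × 1000 = 13000 Ω
Allowed range: 12870 Ω to 13130 Ω.
13000 ohms lies inside that range.

yes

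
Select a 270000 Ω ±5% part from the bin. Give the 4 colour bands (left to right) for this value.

270000 Ω = 27 × 10^4.
2 → red
7 → violet
Multiplier 10^4 → yellow.
±5% tolerance → gold.

red, violet, yellow, gold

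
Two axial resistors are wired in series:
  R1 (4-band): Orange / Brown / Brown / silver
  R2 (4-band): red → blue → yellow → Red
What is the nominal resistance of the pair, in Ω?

R1: orange, brown → 31; brown ×10 → 310 Ω.
R2: red, blue → 26; yellow ×10^4 → 260000 Ω.
Series: 310 + 260000 = 260310 Ω.

260310 Ω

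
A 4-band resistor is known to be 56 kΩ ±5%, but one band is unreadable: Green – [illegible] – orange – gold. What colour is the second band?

56000 Ω = 56 × 10^3.
The second band gives digit 6 of the significand, and 6 is blue.

blue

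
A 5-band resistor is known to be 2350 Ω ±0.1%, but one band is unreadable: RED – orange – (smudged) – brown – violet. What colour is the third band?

green

2350 Ω = 235 × 10^1.
The third band gives digit 5 of the significand, and 5 is green.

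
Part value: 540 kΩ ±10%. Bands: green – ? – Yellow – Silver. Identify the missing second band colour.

540000 Ω = 54 × 10^4.
The second band gives digit 4 of the significand, and 4 is yellow.

yellow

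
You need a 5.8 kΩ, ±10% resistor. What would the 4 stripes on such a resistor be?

green, grey, red, silver

5800 Ω = 58 × 10^2.
5 → green
8 → grey
Multiplier 10^2 → red.
±10% tolerance → silver.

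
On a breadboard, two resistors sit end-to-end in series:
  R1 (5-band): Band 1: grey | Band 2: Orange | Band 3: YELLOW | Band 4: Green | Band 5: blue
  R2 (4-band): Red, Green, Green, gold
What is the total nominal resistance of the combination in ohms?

R1: grey, orange, yellow → 834; green ×10^5 → 83400000 Ω.
R2: red, green → 25; green ×10^5 → 2500000 Ω.
Series: 83400000 + 2500000 = 85900000 Ω.

85900000 Ω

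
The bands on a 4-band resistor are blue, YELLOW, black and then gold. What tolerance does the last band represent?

±5%

The last band, gold, is the tolerance band.
Gold corresponds to ±5%.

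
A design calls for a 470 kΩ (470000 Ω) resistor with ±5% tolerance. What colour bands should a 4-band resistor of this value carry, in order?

yellow, violet, yellow, gold

470000 Ω = 47 × 10^4.
4 → yellow
7 → violet
Multiplier 10^4 → yellow.
±5% tolerance → gold.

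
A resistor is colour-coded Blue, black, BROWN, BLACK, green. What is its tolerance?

±0.5%

The last band, green, is the tolerance band.
Green corresponds to ±0.5%.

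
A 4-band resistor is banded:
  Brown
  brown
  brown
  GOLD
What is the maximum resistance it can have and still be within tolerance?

Brown → 1 (first significant figure)
Brown → 1 (second significant figure)
Brown → ×10 multiplier
Gold → ±5% tolerance
11 × 10 = 110 Ω
Maximum = 110 × (1 + 5/100) = 115.5 Ω.

115.5 Ω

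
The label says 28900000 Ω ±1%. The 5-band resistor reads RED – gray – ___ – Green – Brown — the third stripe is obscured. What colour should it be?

white

28900000 Ω = 289 × 10^5.
The third band gives digit 9 of the significand, and 9 is white.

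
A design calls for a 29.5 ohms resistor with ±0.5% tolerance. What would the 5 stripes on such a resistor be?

red, white, green, gold, green

29.5 Ω = 295 × 10^-1.
2 → red
9 → white
5 → green
Multiplier 10^-1 → gold.
±0.5% tolerance → green.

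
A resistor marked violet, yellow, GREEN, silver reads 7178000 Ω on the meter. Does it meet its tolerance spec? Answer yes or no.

yes

Violet → 7 (first significant figure)
Yellow → 4 (second significant figure)
Green → ×10^5 multiplier
Silver → ±10% tolerance
74 × 100000 = 7400000 Ω
Allowed range: 6660000 Ω to 8140000 Ω.
7178000 Ω lies inside that range.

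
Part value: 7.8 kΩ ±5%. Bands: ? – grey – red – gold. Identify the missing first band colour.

violet

7800 Ω = 78 × 10^2.
The first band gives digit 7 of the significand, and 7 is violet.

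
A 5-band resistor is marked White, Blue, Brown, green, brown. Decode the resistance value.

96100000 Ω

White → 9 (first significant figure)
Blue → 6 (second significant figure)
Brown → 1 (third significant figure)
Green → ×10^5 multiplier
961 × 100000 = 96100000 Ω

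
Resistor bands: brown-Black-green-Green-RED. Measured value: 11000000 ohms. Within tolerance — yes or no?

no

Brown → 1 (first significant figure)
Black → 0 (second significant figure)
Green → 5 (third significant figure)
Green → ×10^5 multiplier
Red → ±2% tolerance
105 × 100000 = 10500000 Ω
Allowed range: 10290000 Ω to 10710000 Ω.
11000000 ohms lies outside that range.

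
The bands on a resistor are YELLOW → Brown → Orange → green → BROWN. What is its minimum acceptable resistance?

40887000 Ω

Yellow → 4 (first significant figure)
Brown → 1 (second significant figure)
Orange → 3 (third significant figure)
Green → ×10^5 multiplier
Brown → ±1% tolerance
413 × 100000 = 41300000 Ω
Minimum = 41300000 × (1 − 1/100) = 40887000 Ω.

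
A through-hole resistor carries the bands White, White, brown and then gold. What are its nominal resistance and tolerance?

White → 9 (first significant figure)
White → 9 (second significant figure)
Brown → ×10 multiplier
Gold → ±5% tolerance
99 × 10 = 990 Ω

990 Ω ±5%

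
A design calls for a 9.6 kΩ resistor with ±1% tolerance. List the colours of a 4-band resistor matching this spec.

white, blue, red, brown

9600 Ω = 96 × 10^2.
9 → white
6 → blue
Multiplier 10^2 → red.
±1% tolerance → brown.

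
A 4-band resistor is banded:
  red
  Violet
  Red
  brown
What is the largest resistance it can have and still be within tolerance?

Red → 2 (first significant figure)
Violet → 7 (second significant figure)
Red → ×10^2 multiplier
Brown → ±1% tolerance
27 × 100 = 2700 Ω
Largest = 2700 × (1 + 1/100) = 2727 Ω.

2727 Ω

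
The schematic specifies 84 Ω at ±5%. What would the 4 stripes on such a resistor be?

grey, yellow, black, gold

84 Ω = 84 × 10^0.
8 → grey
4 → yellow
Multiplier 10^0 → black.
±5% tolerance → gold.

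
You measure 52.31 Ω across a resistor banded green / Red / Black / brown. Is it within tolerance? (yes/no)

yes

Green → 5 (first significant figure)
Red → 2 (second significant figure)
Black → ×1 multiplier
Brown → ±1% tolerance
52 × 1 = 52 Ω
Allowed range: 51.48 Ω to 52.52 Ω.
52.31 Ω lies inside that range.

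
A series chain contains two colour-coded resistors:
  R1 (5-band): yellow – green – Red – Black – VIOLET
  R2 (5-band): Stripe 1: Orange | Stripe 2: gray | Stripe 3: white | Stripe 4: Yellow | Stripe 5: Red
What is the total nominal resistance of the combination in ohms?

3890452 Ω

R1: yellow, green, red → 452; black ×1 → 452 Ω.
R2: orange, grey, white → 389; yellow ×10^4 → 3890000 Ω.
Series: 452 + 3890000 = 3890452 Ω.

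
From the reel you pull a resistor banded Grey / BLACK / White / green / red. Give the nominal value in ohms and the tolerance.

80900000 Ω ±2%

Grey → 8 (first significant figure)
Black → 0 (second significant figure)
White → 9 (third significant figure)
Green → ×10^5 multiplier
Red → ±2% tolerance
809 × 100000 = 80900000 Ω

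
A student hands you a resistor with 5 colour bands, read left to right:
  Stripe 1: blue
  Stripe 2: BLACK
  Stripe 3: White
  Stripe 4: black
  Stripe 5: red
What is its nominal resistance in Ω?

Blue → 6 (first significant figure)
Black → 0 (second significant figure)
White → 9 (third significant figure)
Black → ×1 multiplier
609 × 1 = 609 Ω

609 Ω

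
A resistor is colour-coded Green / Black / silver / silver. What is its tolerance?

±10%

The last band, silver, is the tolerance band.
Silver corresponds to ±10%.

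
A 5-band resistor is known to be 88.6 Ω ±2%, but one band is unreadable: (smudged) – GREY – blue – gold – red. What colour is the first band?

88.6 Ω = 886 × 10^-1.
The first band gives digit 8 of the significand, and 8 is grey.

grey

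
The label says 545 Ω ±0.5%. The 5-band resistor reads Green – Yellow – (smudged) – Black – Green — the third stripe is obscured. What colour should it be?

545 Ω = 545 × 10^0.
The third band gives digit 5 of the significand, and 5 is green.

green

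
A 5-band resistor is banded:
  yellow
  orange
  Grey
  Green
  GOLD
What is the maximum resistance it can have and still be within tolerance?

Yellow → 4 (first significant figure)
Orange → 3 (second significant figure)
Grey → 8 (third significant figure)
Green → ×10^5 multiplier
Gold → ±5% tolerance
438 × 100000 = 43800000 Ω
Maximum = 43800000 × (1 + 5/100) = 45990000 Ω.

45990000 Ω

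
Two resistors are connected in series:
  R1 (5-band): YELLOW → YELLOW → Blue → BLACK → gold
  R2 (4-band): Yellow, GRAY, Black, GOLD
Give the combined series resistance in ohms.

494 Ω

R1: yellow, yellow, blue → 446; black ×1 → 446 Ω.
R2: yellow, grey → 48; black ×1 → 48 Ω.
Series: 446 + 48 = 494 Ω.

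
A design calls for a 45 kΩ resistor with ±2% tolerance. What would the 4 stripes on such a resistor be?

45000 Ω = 45 × 10^3.
4 → yellow
5 → green
Multiplier 10^3 → orange.
±2% tolerance → red.

yellow, green, orange, red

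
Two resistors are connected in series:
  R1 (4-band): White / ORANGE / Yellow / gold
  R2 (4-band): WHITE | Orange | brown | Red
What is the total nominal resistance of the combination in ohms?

R1: white, orange → 93; yellow ×10^4 → 930000 Ω.
R2: white, orange → 93; brown ×10 → 930 Ω.
Series: 930000 + 930 = 930930 Ω.

930930 Ω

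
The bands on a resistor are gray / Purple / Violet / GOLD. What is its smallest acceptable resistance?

Grey → 8 (first significant figure)
Violet → 7 (second significant figure)
Violet → ×10^7 multiplier
Gold → ±5% tolerance
87 × 10000000 = 870000000 Ω
Smallest = 870000000 × (1 − 5/100) = 826500000 Ω.

826500000 Ω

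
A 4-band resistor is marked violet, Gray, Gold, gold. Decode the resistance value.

Violet → 7 (first significant figure)
Grey → 8 (second significant figure)
Gold → ×0.1 multiplier
78 × 0.1 = 7.8 Ω

7.8 Ω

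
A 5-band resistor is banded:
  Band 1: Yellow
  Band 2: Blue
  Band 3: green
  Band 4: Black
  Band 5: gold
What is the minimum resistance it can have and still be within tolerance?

441.75 Ω

Yellow → 4 (first significant figure)
Blue → 6 (second significant figure)
Green → 5 (third significant figure)
Black → ×1 multiplier
Gold → ±5% tolerance
465 × 1 = 465 Ω
Minimum = 465 × (1 − 5/100) = 441.75 Ω.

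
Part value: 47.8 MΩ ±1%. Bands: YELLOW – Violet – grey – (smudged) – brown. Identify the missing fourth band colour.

47800000 Ω = 478 × 10^5.
The fourth band is the multiplier, 10^5, which is green.

green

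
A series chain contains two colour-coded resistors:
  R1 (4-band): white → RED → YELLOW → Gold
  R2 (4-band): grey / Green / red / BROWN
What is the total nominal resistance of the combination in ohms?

928500 Ω

R1: white, red → 92; yellow ×10^4 → 920000 Ω.
R2: grey, green → 85; red ×10^2 → 8500 Ω.
Series: 920000 + 8500 = 928500 Ω.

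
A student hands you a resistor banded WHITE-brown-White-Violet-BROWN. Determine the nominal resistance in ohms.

White → 9 (first significant figure)
Brown → 1 (second significant figure)
White → 9 (third significant figure)
Violet → ×10^7 multiplier
919 × 10000000 = 9190000000 Ω

9190000000 Ω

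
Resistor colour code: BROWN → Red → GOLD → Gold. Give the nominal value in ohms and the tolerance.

1.2 Ω ±5%

Brown → 1 (first significant figure)
Red → 2 (second significant figure)
Gold → ×0.1 multiplier
Gold → ±5% tolerance
12 × 0.1 = 1.2 Ω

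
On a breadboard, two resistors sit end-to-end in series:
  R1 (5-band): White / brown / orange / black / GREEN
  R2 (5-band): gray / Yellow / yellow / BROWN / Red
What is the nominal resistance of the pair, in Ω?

9353 Ω

R1: white, brown, orange → 913; black ×1 → 913 Ω.
R2: grey, yellow, yellow → 844; brown ×10 → 8440 Ω.
Series: 913 + 8440 = 9353 Ω.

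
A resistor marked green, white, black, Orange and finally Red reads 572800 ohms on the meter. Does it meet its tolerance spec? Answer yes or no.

no

Green → 5 (first significant figure)
White → 9 (second significant figure)
Black → 0 (third significant figure)
Orange → ×10^3 multiplier
Red → ±2% tolerance
590 × 1000 = 590000 Ω
Allowed range: 578200 Ω to 601800 Ω.
572800 ohms lies outside that range.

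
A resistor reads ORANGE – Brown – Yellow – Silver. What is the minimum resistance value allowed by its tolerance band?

Orange → 3 (first significant figure)
Brown → 1 (second significant figure)
Yellow → ×10^4 multiplier
Silver → ±10% tolerance
31 × 10000 = 310000 Ω
Minimum = 310000 × (1 − 10/100) = 279000 Ω.

279000 Ω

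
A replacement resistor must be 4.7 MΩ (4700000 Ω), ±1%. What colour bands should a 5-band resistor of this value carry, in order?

4700000 Ω = 470 × 10^4.
4 → yellow
7 → violet
0 → black
Multiplier 10^4 → yellow.
±1% tolerance → brown.

yellow, violet, black, yellow, brown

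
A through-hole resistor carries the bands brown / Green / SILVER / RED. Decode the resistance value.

0.15 Ω

Brown → 1 (first significant figure)
Green → 5 (second significant figure)
Silver → ×0.01 multiplier
15 × 0.01 = 0.15 Ω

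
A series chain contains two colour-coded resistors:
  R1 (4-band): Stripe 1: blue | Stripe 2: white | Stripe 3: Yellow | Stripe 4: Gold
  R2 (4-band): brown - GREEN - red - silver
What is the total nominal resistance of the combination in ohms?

R1: blue, white → 69; yellow ×10^4 → 690000 Ω.
R2: brown, green → 15; red ×10^2 → 1500 Ω.
Series: 690000 + 1500 = 691500 Ω.

691500 Ω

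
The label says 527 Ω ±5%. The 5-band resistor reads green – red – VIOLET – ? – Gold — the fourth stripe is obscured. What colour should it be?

black

527 Ω = 527 × 10^0.
The fourth band is the multiplier, 10^0, which is black.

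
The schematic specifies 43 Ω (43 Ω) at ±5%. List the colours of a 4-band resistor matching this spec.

yellow, orange, black, gold

43 Ω = 43 × 10^0.
4 → yellow
3 → orange
Multiplier 10^0 → black.
±5% tolerance → gold.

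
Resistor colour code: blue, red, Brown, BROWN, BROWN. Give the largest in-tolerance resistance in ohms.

Blue → 6 (first significant figure)
Red → 2 (second significant figure)
Brown → 1 (third significant figure)
Brown → ×10 multiplier
Brown → ±1% tolerance
621 × 10 = 6210 Ω
Largest = 6210 × (1 + 1/100) = 6272.1 Ω.

6272.1 Ω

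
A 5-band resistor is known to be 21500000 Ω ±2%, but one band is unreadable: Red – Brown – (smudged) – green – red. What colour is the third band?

green

21500000 Ω = 215 × 10^5.
The third band gives digit 5 of the significand, and 5 is green.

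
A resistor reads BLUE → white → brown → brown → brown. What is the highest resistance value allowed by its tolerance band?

Blue → 6 (first significant figure)
White → 9 (second significant figure)
Brown → 1 (third significant figure)
Brown → ×10 multiplier
Brown → ±1% tolerance
691 × 10 = 6910 Ω
Highest = 6910 × (1 + 1/100) = 6979.1 Ω.

6979.1 Ω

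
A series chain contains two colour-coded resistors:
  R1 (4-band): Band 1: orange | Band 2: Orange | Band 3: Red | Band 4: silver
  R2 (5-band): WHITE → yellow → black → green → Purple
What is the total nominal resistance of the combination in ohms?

R1: orange, orange → 33; red ×10^2 → 3300 Ω.
R2: white, yellow, black → 940; green ×10^5 → 94000000 Ω.
Series: 3300 + 94000000 = 94003300 Ω.

94003300 Ω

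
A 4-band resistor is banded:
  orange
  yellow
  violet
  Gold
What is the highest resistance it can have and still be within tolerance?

357000000 Ω

Orange → 3 (first significant figure)
Yellow → 4 (second significant figure)
Violet → ×10^7 multiplier
Gold → ±5% tolerance
34 × 10000000 = 340000000 Ω
Highest = 340000000 × (1 + 5/100) = 357000000 Ω.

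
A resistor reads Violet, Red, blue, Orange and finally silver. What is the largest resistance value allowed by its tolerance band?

798600 Ω

Violet → 7 (first significant figure)
Red → 2 (second significant figure)
Blue → 6 (third significant figure)
Orange → ×10^3 multiplier
Silver → ±10% tolerance
726 × 1000 = 726000 Ω
Largest = 726000 × (1 + 10/100) = 798600 Ω.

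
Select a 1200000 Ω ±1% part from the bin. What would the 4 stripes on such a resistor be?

1200000 Ω = 12 × 10^5.
1 → brown
2 → red
Multiplier 10^5 → green.
±1% tolerance → brown.

brown, red, green, brown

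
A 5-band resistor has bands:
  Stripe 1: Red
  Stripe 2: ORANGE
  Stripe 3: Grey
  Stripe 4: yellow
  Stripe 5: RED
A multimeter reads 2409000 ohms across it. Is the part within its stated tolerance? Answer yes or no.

Red → 2 (first significant figure)
Orange → 3 (second significant figure)
Grey → 8 (third significant figure)
Yellow → ×10^4 multiplier
Red → ±2% tolerance
238 × 10000 = 2380000 Ω
Allowed range: 2332400 Ω to 2427600 Ω.
2409000 ohms lies inside that range.

yes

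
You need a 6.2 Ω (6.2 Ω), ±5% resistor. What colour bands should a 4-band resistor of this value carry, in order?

blue, red, gold, gold

6.2 Ω = 62 × 10^-1.
6 → blue
2 → red
Multiplier 10^-1 → gold.
±5% tolerance → gold.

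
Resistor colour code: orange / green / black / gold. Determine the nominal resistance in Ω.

Orange → 3 (first significant figure)
Green → 5 (second significant figure)
Black → ×1 multiplier
35 × 1 = 35 Ω

35 Ω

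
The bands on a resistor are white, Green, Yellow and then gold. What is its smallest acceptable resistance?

902500 Ω

White → 9 (first significant figure)
Green → 5 (second significant figure)
Yellow → ×10^4 multiplier
Gold → ±5% tolerance
95 × 10000 = 950000 Ω
Smallest = 950000 × (1 − 5/100) = 902500 Ω.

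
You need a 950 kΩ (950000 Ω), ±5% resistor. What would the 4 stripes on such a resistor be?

white, green, yellow, gold

950000 Ω = 95 × 10^4.
9 → white
5 → green
Multiplier 10^4 → yellow.
±5% tolerance → gold.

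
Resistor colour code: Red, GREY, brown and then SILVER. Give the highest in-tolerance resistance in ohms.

Red → 2 (first significant figure)
Grey → 8 (second significant figure)
Brown → ×10 multiplier
Silver → ±10% tolerance
28 × 10 = 280 Ω
Highest = 280 × (1 + 10/100) = 308 Ω.

308 Ω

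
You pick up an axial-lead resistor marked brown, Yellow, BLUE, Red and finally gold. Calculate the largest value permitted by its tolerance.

Brown → 1 (first significant figure)
Yellow → 4 (second significant figure)
Blue → 6 (third significant figure)
Red → ×10^2 multiplier
Gold → ±5% tolerance
146 × 100 = 14600 Ω
Largest = 14600 × (1 + 5/100) = 15330 Ω.

15330 Ω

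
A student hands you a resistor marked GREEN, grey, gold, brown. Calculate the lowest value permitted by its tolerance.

5.742 Ω

Green → 5 (first significant figure)
Grey → 8 (second significant figure)
Gold → ×0.1 multiplier
Brown → ±1% tolerance
58 × 0.1 = 5.8 Ω
Lowest = 5.8 × (1 − 1/100) = 5.742 Ω.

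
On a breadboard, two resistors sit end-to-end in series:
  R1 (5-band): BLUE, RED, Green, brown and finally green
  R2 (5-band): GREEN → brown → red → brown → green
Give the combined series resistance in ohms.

11370 Ω

R1: blue, red, green → 625; brown ×10 → 6250 Ω.
R2: green, brown, red → 512; brown ×10 → 5120 Ω.
Series: 6250 + 5120 = 11370 Ω.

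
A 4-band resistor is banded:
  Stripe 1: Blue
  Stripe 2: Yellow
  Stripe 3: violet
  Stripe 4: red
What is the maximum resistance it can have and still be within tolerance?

Blue → 6 (first significant figure)
Yellow → 4 (second significant figure)
Violet → ×10^7 multiplier
Red → ±2% tolerance
64 × 10000000 = 640000000 Ω
Maximum = 640000000 × (1 + 2/100) = 652800000 Ω.

652800000 Ω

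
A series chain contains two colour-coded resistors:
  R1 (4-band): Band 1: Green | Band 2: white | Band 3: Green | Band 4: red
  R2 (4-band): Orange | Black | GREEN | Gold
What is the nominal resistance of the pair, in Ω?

R1: green, white → 59; green ×10^5 → 5900000 Ω.
R2: orange, black → 30; green ×10^5 → 3000000 Ω.
Series: 5900000 + 3000000 = 8900000 Ω.

8900000 Ω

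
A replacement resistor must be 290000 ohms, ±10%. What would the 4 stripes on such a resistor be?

red, white, yellow, silver

290000 Ω = 29 × 10^4.
2 → red
9 → white
Multiplier 10^4 → yellow.
±10% tolerance → silver.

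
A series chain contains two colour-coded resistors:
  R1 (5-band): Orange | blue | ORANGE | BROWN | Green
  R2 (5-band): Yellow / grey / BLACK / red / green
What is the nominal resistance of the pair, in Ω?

R1: orange, blue, orange → 363; brown ×10 → 3630 Ω.
R2: yellow, grey, black → 480; red ×10^2 → 48000 Ω.
Series: 3630 + 48000 = 51630 Ω.

51630 Ω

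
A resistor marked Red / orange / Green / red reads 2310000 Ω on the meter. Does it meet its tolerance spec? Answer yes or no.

Red → 2 (first significant figure)
Orange → 3 (second significant figure)
Green → ×10^5 multiplier
Red → ±2% tolerance
23 × 100000 = 2300000 Ω
Allowed range: 2254000 Ω to 2346000 Ω.
2310000 Ω lies inside that range.

yes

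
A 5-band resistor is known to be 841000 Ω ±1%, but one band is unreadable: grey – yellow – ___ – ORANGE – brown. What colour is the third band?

brown

841000 Ω = 841 × 10^3.
The third band gives digit 1 of the significand, and 1 is brown.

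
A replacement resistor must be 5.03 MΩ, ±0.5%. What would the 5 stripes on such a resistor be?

green, black, orange, yellow, green

5030000 Ω = 503 × 10^4.
5 → green
0 → black
3 → orange
Multiplier 10^4 → yellow.
±0.5% tolerance → green.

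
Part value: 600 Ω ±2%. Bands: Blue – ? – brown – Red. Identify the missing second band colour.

black

600 Ω = 60 × 10^1.
The second band gives digit 0 of the significand, and 0 is black.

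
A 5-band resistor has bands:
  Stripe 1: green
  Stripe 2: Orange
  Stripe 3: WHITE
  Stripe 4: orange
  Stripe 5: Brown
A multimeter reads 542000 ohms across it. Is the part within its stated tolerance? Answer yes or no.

yes

Green → 5 (first significant figure)
Orange → 3 (second significant figure)
White → 9 (third significant figure)
Orange → ×10^3 multiplier
Brown → ±1% tolerance
539 × 1000 = 539000 Ω
Allowed range: 533610 Ω to 544390 Ω.
542000 ohms lies inside that range.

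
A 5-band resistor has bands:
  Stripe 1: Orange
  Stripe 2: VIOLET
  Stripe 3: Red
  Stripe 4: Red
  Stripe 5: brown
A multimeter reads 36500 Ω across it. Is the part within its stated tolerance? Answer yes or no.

Orange → 3 (first significant figure)
Violet → 7 (second significant figure)
Red → 2 (third significant figure)
Red → ×10^2 multiplier
Brown → ±1% tolerance
372 × 100 = 37200 Ω
Allowed range: 36828 Ω to 37572 Ω.
36500 Ω lies outside that range.

no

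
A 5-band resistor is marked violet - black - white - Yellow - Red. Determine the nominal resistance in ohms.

7090000 Ω

Violet → 7 (first significant figure)
Black → 0 (second significant figure)
White → 9 (third significant figure)
Yellow → ×10^4 multiplier
709 × 10000 = 7090000 Ω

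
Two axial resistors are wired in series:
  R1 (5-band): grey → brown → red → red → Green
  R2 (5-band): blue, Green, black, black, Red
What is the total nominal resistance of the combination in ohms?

81850 Ω

R1: grey, brown, red → 812; red ×10^2 → 81200 Ω.
R2: blue, green, black → 650; black ×1 → 650 Ω.
Series: 81200 + 650 = 81850 Ω.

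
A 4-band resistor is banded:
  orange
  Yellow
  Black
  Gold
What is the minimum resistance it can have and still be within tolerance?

32.3 Ω

Orange → 3 (first significant figure)
Yellow → 4 (second significant figure)
Black → ×1 multiplier
Gold → ±5% tolerance
34 × 1 = 34 Ω
Minimum = 34 × (1 − 5/100) = 32.3 Ω.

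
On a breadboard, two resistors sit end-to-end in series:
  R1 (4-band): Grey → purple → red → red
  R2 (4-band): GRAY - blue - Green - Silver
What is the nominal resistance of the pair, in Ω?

8608700 Ω

R1: grey, violet → 87; red ×10^2 → 8700 Ω.
R2: grey, blue → 86; green ×10^5 → 8600000 Ω.
Series: 8700 + 8600000 = 8608700 Ω.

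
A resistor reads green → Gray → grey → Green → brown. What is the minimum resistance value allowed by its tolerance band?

Green → 5 (first significant figure)
Grey → 8 (second significant figure)
Grey → 8 (third significant figure)
Green → ×10^5 multiplier
Brown → ±1% tolerance
588 × 100000 = 58800000 Ω
Minimum = 58800000 × (1 − 1/100) = 58212000 Ω.

58212000 Ω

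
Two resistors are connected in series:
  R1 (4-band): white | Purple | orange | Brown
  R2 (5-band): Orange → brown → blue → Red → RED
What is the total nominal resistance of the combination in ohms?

R1: white, violet → 97; orange ×10^3 → 97000 Ω.
R2: orange, brown, blue → 316; red ×10^2 → 31600 Ω.
Series: 97000 + 31600 = 128600 Ω.

128600 Ω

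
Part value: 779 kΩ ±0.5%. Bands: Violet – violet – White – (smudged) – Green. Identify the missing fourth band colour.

orange

779000 Ω = 779 × 10^3.
The fourth band is the multiplier, 10^3, which is orange.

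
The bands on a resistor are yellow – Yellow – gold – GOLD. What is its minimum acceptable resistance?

4.18 Ω

Yellow → 4 (first significant figure)
Yellow → 4 (second significant figure)
Gold → ×0.1 multiplier
Gold → ±5% tolerance
44 × 0.1 = 4.4 Ω
Minimum = 4.4 × (1 − 5/100) = 4.18 Ω.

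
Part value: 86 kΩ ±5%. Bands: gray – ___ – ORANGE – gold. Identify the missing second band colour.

blue

86000 Ω = 86 × 10^3.
The second band gives digit 6 of the significand, and 6 is blue.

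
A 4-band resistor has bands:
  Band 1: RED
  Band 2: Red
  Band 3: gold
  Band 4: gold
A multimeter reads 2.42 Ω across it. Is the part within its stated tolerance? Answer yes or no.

Red → 2 (first significant figure)
Red → 2 (second significant figure)
Gold → ×0.1 multiplier
Gold → ±5% tolerance
22 × 0.1 = 2.2 Ω
Allowed range: 2.09 Ω to 2.31 Ω.
2.42 Ω lies outside that range.

no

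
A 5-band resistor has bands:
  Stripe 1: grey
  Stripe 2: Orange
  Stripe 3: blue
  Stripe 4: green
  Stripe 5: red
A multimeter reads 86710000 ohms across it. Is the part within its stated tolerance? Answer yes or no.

no

Grey → 8 (first significant figure)
Orange → 3 (second significant figure)
Blue → 6 (third significant figure)
Green → ×10^5 multiplier
Red → ±2% tolerance
836 × 100000 = 83600000 Ω
Allowed range: 81928000 Ω to 85272000 Ω.
86710000 ohms lies outside that range.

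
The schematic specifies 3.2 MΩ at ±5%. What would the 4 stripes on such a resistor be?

orange, red, green, gold

3200000 Ω = 32 × 10^5.
3 → orange
2 → red
Multiplier 10^5 → green.
±5% tolerance → gold.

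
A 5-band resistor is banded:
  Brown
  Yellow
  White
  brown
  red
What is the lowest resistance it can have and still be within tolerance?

1460.2 Ω

Brown → 1 (first significant figure)
Yellow → 4 (second significant figure)
White → 9 (third significant figure)
Brown → ×10 multiplier
Red → ±2% tolerance
149 × 10 = 1490 Ω
Lowest = 1490 × (1 − 2/100) = 1460.2 Ω.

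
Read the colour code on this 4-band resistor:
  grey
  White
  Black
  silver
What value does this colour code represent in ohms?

89 Ω

Grey → 8 (first significant figure)
White → 9 (second significant figure)
Black → ×1 multiplier
89 × 1 = 89 Ω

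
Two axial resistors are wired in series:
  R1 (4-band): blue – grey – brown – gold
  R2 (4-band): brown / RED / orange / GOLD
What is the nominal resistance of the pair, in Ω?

12680 Ω

R1: blue, grey → 68; brown ×10 → 680 Ω.
R2: brown, red → 12; orange ×10^3 → 12000 Ω.
Series: 680 + 12000 = 12680 Ω.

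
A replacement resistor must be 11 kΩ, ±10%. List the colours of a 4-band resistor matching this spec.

11000 Ω = 11 × 10^3.
1 → brown
1 → brown
Multiplier 10^3 → orange.
±10% tolerance → silver.

brown, brown, orange, silver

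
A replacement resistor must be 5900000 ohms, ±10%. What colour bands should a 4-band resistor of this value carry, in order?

5900000 Ω = 59 × 10^5.
5 → green
9 → white
Multiplier 10^5 → green.
±10% tolerance → silver.

green, white, green, silver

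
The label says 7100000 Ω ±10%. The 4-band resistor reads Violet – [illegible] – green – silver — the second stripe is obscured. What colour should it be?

7100000 Ω = 71 × 10^5.
The second band gives digit 1 of the significand, and 1 is brown.

brown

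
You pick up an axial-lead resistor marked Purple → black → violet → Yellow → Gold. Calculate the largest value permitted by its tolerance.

7423500 Ω

Violet → 7 (first significant figure)
Black → 0 (second significant figure)
Violet → 7 (third significant figure)
Yellow → ×10^4 multiplier
Gold → ±5% tolerance
707 × 10000 = 7070000 Ω
Largest = 7070000 × (1 + 5/100) = 7423500 Ω.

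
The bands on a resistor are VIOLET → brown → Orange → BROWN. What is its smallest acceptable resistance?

70290 Ω

Violet → 7 (first significant figure)
Brown → 1 (second significant figure)
Orange → ×10^3 multiplier
Brown → ±1% tolerance
71 × 1000 = 71000 Ω
Smallest = 71000 × (1 − 1/100) = 70290 Ω.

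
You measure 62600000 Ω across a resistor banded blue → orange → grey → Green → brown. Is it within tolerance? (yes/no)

Blue → 6 (first significant figure)
Orange → 3 (second significant figure)
Grey → 8 (third significant figure)
Green → ×10^5 multiplier
Brown → ±1% tolerance
638 × 100000 = 63800000 Ω
Allowed range: 63162000 Ω to 64438000 Ω.
62600000 Ω lies outside that range.

no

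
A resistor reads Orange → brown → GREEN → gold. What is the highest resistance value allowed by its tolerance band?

3255000 Ω

Orange → 3 (first significant figure)
Brown → 1 (second significant figure)
Green → ×10^5 multiplier
Gold → ±5% tolerance
31 × 100000 = 3100000 Ω
Highest = 3100000 × (1 + 5/100) = 3255000 Ω.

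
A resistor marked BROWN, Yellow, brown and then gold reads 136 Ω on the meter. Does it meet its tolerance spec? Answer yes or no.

yes

Brown → 1 (first significant figure)
Yellow → 4 (second significant figure)
Brown → ×10 multiplier
Gold → ±5% tolerance
14 × 10 = 140 Ω
Allowed range: 133 Ω to 147 Ω.
136 Ω lies inside that range.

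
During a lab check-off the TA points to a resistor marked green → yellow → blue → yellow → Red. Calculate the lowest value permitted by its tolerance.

Green → 5 (first significant figure)
Yellow → 4 (second significant figure)
Blue → 6 (third significant figure)
Yellow → ×10^4 multiplier
Red → ±2% tolerance
546 × 10000 = 5460000 Ω
Lowest = 5460000 × (1 − 2/100) = 5350800 Ω.

5350800 Ω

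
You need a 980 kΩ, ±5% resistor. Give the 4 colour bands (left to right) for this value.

white, grey, yellow, gold

980000 Ω = 98 × 10^4.
9 → white
8 → grey
Multiplier 10^4 → yellow.
±5% tolerance → gold.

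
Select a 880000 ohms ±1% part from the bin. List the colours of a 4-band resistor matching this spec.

880000 Ω = 88 × 10^4.
8 → grey
8 → grey
Multiplier 10^4 → yellow.
±1% tolerance → brown.

grey, grey, yellow, brown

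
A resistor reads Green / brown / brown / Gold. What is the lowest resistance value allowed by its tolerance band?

484.5 Ω

Green → 5 (first significant figure)
Brown → 1 (second significant figure)
Brown → ×10 multiplier
Gold → ±5% tolerance
51 × 10 = 510 Ω
Lowest = 510 × (1 − 5/100) = 484.5 Ω.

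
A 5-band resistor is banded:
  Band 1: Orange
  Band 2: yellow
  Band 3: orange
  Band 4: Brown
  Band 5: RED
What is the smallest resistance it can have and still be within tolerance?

3361.4 Ω

Orange → 3 (first significant figure)
Yellow → 4 (second significant figure)
Orange → 3 (third significant figure)
Brown → ×10 multiplier
Red → ±2% tolerance
343 × 10 = 3430 Ω
Smallest = 3430 × (1 − 2/100) = 3361.4 Ω.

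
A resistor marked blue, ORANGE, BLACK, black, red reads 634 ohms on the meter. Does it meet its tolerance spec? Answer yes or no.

Blue → 6 (first significant figure)
Orange → 3 (second significant figure)
Black → 0 (third significant figure)
Black → ×1 multiplier
Red → ±2% tolerance
630 × 1 = 630 Ω
Allowed range: 617.4 Ω to 642.6 Ω.
634 ohms lies inside that range.

yes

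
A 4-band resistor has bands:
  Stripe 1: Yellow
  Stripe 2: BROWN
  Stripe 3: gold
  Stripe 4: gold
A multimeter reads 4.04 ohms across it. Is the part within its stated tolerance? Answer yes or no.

Yellow → 4 (first significant figure)
Brown → 1 (second significant figure)
Gold → ×0.1 multiplier
Gold → ±5% tolerance
41 × 0.1 = 4.1 Ω
Allowed range: 3.895 Ω to 4.305 Ω.
4.04 ohms lies inside that range.

yes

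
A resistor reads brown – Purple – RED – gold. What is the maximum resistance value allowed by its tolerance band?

Brown → 1 (first significant figure)
Violet → 7 (second significant figure)
Red → ×10^2 multiplier
Gold → ±5% tolerance
17 × 100 = 1700 Ω
Maximum = 1700 × (1 + 5/100) = 1785 Ω.

1785 Ω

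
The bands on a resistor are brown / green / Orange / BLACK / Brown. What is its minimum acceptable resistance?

Brown → 1 (first significant figure)
Green → 5 (second significant figure)
Orange → 3 (third significant figure)
Black → ×1 multiplier
Brown → ±1% tolerance
153 × 1 = 153 Ω
Minimum = 153 × (1 − 1/100) = 151.47 Ω.

151.47 Ω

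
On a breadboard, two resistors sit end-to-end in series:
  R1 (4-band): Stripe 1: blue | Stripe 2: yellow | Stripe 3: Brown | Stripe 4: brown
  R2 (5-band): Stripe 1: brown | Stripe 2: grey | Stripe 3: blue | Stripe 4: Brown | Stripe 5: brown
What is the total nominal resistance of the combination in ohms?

2500 Ω

R1: blue, yellow → 64; brown ×10 → 640 Ω.
R2: brown, grey, blue → 186; brown ×10 → 1860 Ω.
Series: 640 + 1860 = 2500 Ω.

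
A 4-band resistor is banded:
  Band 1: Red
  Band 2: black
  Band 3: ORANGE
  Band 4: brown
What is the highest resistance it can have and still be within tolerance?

Red → 2 (first significant figure)
Black → 0 (second significant figure)
Orange → ×10^3 multiplier
Brown → ±1% tolerance
20 × 1000 = 20000 Ω
Highest = 20000 × (1 + 1/100) = 20200 Ω.

20200 Ω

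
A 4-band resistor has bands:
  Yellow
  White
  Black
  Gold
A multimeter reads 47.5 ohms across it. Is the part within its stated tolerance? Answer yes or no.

yes

Yellow → 4 (first significant figure)
White → 9 (second significant figure)
Black → ×1 multiplier
Gold → ±5% tolerance
49 × 1 = 49 Ω
Allowed range: 46.55 Ω to 51.45 Ω.
47.5 ohms lies inside that range.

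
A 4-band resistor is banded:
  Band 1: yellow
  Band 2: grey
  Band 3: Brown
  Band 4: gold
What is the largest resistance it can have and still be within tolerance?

504 Ω

Yellow → 4 (first significant figure)
Grey → 8 (second significant figure)
Brown → ×10 multiplier
Gold → ±5% tolerance
48 × 10 = 480 Ω
Largest = 480 × (1 + 5/100) = 504 Ω.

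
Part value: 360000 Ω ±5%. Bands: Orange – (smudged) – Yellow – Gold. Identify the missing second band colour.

blue

360000 Ω = 36 × 10^4.
The second band gives digit 6 of the significand, and 6 is blue.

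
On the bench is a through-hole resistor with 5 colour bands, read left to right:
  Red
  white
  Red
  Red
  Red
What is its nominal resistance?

Red → 2 (first significant figure)
White → 9 (second significant figure)
Red → 2 (third significant figure)
Red → ×10^2 multiplier
292 × 100 = 29200 Ω

29200 Ω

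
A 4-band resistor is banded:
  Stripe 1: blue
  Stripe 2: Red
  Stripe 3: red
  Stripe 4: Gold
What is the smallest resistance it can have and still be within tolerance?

5890 Ω

Blue → 6 (first significant figure)
Red → 2 (second significant figure)
Red → ×10^2 multiplier
Gold → ±5% tolerance
62 × 100 = 6200 Ω
Smallest = 6200 × (1 − 5/100) = 5890 Ω.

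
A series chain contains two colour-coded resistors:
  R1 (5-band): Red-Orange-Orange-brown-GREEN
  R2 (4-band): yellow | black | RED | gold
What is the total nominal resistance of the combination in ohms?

6330 Ω

R1: red, orange, orange → 233; brown ×10 → 2330 Ω.
R2: yellow, black → 40; red ×10^2 → 4000 Ω.
Series: 2330 + 4000 = 6330 Ω.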